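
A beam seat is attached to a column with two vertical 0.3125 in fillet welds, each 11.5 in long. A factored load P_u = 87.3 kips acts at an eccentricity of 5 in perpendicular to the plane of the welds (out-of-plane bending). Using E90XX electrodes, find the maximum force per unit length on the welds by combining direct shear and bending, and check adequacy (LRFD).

E90XX → F_EXX = 90 ksi.
L_w = 2 × 11.5 = 23 in; section modulus (unit throat) S = 2 × L²/6 = 44.08 in².
Direct shear f_v = P/L_w = 87.3/23 = 3.796 kip/in.
Moment M = P × e = 87.3 × 5 = 436.5 kip·in; bending f_b = M/S = 9.902 kip/in.
f_max = √(f_v² + f_b²) = √(3.796² + 9.902²) = 10.6 kip/in.
φr_n = 0.75 × 0.6 × 90 × (0.707 × 0.3125) = 8.948 kip/in → NOT adequate.

f_max ≈ 10.6 kip/in; NOT adequate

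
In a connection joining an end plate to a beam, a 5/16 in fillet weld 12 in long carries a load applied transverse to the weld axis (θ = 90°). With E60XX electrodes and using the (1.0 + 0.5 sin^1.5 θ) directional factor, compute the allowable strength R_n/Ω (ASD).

E60XX → F_EXX = 60 ksi.
t_e = 0.707 × 0.3125 = 0.2209 in; A_we = 0.2209 × 12 = 2.651 in².
Directional factor: 1.0 + 0.5 sin^1.5(90°) = 1.5.
F_nw = 0.6 × 60 × 1.5 = 54 ksi.
R_n/Ω = (54 × 2.651) / 2.0 = 71.58 kips.

R_n/Ω ≈ 71.6 kips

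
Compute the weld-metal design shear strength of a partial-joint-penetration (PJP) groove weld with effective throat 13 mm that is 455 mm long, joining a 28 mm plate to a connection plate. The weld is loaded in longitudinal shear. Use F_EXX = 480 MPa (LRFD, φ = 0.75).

φR_n ≈ 1280 kN

Effective throat (given) t_e = 13 mm.
A_we = 13 × 455 = 5915 mm².
F_nw = 0.6 F_EXX = 288 MPa.
φR_n = 0.75 × 288 × 5915 × 10⁻³ = 1278 kN.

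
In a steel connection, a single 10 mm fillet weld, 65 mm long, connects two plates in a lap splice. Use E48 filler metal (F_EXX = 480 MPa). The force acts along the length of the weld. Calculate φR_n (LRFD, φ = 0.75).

φR_n ≈ 99.3 kN

Effective throat t_e = 0.707 × 10 = 7.07 mm.
Total length L = 65 mm; A_we = 7.07 × 65 = 459.5 mm².
F_nw = 0.6 F_EXX = 0.6 × 480 = 288 MPa.
φR_n = 0.75 × 288 × 459.5 × 10⁻³ = 99.26 kN.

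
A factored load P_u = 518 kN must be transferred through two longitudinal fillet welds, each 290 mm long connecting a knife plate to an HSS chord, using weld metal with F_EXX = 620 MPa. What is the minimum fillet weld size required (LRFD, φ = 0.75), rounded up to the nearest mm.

w = 5 mm

Total weld length L = 580 mm.
Required throat t_e = P_u / (φ × 0.6 F_EXX × L) = 518 / (0.75 × 0.6 × 620 × 580 × 10⁻³) = 3.201 mm.
Required leg w = t_e / 0.707 = 4.528 mm → use 5 mm.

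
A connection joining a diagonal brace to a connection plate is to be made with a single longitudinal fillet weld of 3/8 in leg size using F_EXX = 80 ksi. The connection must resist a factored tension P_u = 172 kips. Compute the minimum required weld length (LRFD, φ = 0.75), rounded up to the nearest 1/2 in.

Throat t_e = 0.707 × 0.375 = 0.2651 in.
φr_n = 0.75 × 0.6 × 80 × 0.2651 = 9.544 kips/in.
L_req = P_u / φr_n = 172 / 9.544 = 18.02 in total.
Round up → use L = 18.5 in.

L = 18.5 in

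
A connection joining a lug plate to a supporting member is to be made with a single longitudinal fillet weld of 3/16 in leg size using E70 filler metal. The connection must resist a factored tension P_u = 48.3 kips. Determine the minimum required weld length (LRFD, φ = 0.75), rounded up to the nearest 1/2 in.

L = 12 in

E70XX → F_EXX = 70 ksi.
Throat t_e = 0.707 × 0.1875 = 0.1326 in.
φr_n = 0.75 × 0.6 × 70 × 0.1326 = 4.176 kips/in.
L_req = P_u / φr_n = 48.3 / 4.176 = 11.57 in total.
Round up → use L = 12 in.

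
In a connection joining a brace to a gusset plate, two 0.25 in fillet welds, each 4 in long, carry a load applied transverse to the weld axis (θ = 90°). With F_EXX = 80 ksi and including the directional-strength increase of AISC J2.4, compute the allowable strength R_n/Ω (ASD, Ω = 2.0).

R_n/Ω ≈ 50.9 kip

t_e = 0.707 × 0.25 = 0.1767 in; A_we = 0.1767 × 8 = 1.414 in².
Directional factor: 1.0 + 0.5 sin^1.5(90°) = 1.5.
F_nw = 0.6 × 80 × 1.5 = 72 ksi.
R_n/Ω = (72 × 1.414) / 2.0 = 50.9 kip.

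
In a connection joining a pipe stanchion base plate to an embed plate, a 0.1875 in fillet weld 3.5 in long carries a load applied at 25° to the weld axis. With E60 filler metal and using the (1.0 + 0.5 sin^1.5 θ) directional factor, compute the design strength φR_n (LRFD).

φR_n ≈ 14.2 kip

E60XX → F_EXX = 60 ksi.
t_e = 0.707 × 0.1875 = 0.1326 in; A_we = 0.1326 × 3.5 = 0.464 in².
Directional factor: 1.0 + 0.5 sin^1.5(25°) = 1.137.
F_nw = 0.6 × 60 × 1.137 = 40.95 ksi.
φR_n = 0.75 × 40.95 × 0.464 = 14.25 kip.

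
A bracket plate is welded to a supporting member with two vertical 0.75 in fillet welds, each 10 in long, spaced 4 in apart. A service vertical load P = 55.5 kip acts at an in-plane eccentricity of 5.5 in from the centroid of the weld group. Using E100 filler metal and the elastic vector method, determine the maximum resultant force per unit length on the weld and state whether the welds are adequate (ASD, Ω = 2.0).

f_max ≈ 8.11 kip/in; adequate

E100XX → F_EXX = 100 ksi.
Total weld length L_w = 20 in. Treat welds as unit-width lines.
Polar moment about centroid: J = 2[d³/12 + d(b/2)²] = 2[10³/12 + 10×2²] = 246.7 in³.
Direct shear f_v = P/L_w = 55.5 / 20 = 2.775 kip/in (vertical).
Torsion M = P·e = 55.5 × 5.5 = 305.25 kip·in.
Critical point at (x, y) = (2, 5) from centroid. f_tx = M·y/J = 6.188 kip/in; f_ty = M·x/J = 2.475 kip/in.
Resultant f_max = √[f_tx² + (f_v + f_ty)²] = √[6.188² + (2.775 + 2.475)²] = 8.115 kip/in.
Capacity per unit length: r_n/Ω = (1/2.0) × 0.6 × 100 × (0.707 × 0.75) = 15.91 kip/in.
8.115 ≤ 15.91 → adequate.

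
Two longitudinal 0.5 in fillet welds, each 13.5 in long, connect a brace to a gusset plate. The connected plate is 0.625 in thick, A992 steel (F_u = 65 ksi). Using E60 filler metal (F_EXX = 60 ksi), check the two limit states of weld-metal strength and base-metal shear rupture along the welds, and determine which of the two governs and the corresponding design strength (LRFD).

t_e = 0.707 × 0.5 = 0.3535 in; L = 27 in.
Weld metal: φR_n = 0.75 × 0.6 × 60 × 0.3535 × 27 = 257.7 kip.
Base metal (shear rupture): φR_n = 0.75 × 0.6 × 65 × 0.625 × 27 = 493.6 kip.
Governing: weld metal.

φR_n ≈ 258 kip (weld metal governs)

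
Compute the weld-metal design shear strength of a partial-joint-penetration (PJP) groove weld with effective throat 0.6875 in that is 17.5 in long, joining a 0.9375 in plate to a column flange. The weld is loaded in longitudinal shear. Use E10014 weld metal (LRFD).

φR_n ≈ 541 kip

E100XX → F_EXX = 100 ksi.
Effective throat (given) t_e = 0.6875 in.
A_we = 0.6875 × 17.5 = 12.03 in².
F_nw = 0.6 F_EXX = 60 ksi.
φR_n = 0.75 × 60 × 12.03 = 541.4 kip.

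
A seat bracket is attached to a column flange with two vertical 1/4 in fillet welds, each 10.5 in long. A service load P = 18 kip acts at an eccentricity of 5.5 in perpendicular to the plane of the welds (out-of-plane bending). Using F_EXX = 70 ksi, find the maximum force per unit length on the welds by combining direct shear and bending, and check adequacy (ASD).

L_w = 2 × 10.5 = 21 in; section modulus (unit throat) S = 2 × L²/6 = 36.75 in².
Direct shear f_v = P/L_w = 18/21 = 0.8571 kip/in.
Moment M = P × e = 18 × 5.5 = 99 kip·in; bending f_b = M/S = 2.694 kip/in.
f_max = √(f_v² + f_b²) = √(0.8571² + 2.694²) = 2.827 kip/in.
r_n/Ω = (1/2.0) × 0.6 × 70 × (0.707 × 0.25) = 3.712 kip/in → adequate.

f_max ≈ 2.83 kip/in; adequate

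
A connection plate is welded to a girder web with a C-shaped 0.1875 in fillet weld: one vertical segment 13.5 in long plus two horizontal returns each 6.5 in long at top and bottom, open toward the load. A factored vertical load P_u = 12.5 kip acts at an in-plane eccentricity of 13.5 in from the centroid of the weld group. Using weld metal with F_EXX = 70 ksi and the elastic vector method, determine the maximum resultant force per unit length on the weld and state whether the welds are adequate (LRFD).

f_max ≈ 1.86 kip/in; adequate

Total weld length L_w = 26.5 in. Treat welds as unit-width lines.
Centroid: x̄ = 2×6.5×3.25 / 26.5 = 1.594 in from the vertical weld.
Polar moment about centroid: J = I_x + I_y = [13.5³/12 + 2×6.5×6.75²] + [13.5×1.594² + 2(6.5³/12 + 6.5×1.656²)] = 913.1 in³.
Direct shear f_v = P/L_w = 12.5 / 26.5 = 0.4717 kip/in (vertical).
Torsion M = P·e = 12.5 × 13.5 = 168.75 kip·in.
Critical point at (x, y) = (4.906, 6.75) from centroid. f_tx = M·y/J = 1.248 kip/in; f_ty = M·x/J = 0.9066 kip/in.
Resultant f_max = √[f_tx² + (f_v + f_ty)²] = √[1.248² + (0.4717 + 0.9066)²] = 1.859 kip/in.
Capacity per unit length: φr_n = 0.75 × 0.6 × 70 × (0.707 × 0.1875) = 4.176 kip/in.
1.859 ≤ 4.176 → adequate.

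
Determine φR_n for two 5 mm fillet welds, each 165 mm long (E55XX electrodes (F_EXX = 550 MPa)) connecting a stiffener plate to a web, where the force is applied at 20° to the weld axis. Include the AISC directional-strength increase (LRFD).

t_e = 0.707 × 5 = 3.535 mm; A_we = 3.535 × 330 = 1167 mm².
Directional factor: 1.0 + 0.5 sin^1.5(20°) = 1.1.
F_nw = 0.6 × 550 × 1.1 = 363 MPa.
φR_n = 0.75 × 363 × 1167 × 10⁻³ = 317.6 kN.

φR_n ≈ 318 kN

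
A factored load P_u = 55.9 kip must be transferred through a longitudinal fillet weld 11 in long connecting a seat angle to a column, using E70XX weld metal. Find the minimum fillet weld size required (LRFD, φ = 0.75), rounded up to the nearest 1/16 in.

E70XX → F_EXX = 70 ksi.
Total weld length L = 11 in.
Required throat t_e = P_u / (φ × 0.6 F_EXX × L) = 55.9 / (0.75 × 0.6 × 70 × 11) = 0.1613 in.
Required leg w = t_e / 0.707 = 0.2282 in → use 1/4 in.

w = 1/4 in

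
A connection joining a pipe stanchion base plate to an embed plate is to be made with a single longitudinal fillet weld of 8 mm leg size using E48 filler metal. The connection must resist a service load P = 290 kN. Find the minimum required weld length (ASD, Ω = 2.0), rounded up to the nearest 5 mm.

E48XX → F_EXX = 480 MPa.
Throat t_e = 0.707 × 8 = 5.656 mm.
r_n/Ω = (0.6 × 480 × 5.656) / 2.0 = 814.5 N/mm = 0.8145 kN/mm.
L_req = P / (r_n/Ω) = 290 / 0.8145 = 356.1 mm total.
Round up → use L = 360 mm.

L = 360 mm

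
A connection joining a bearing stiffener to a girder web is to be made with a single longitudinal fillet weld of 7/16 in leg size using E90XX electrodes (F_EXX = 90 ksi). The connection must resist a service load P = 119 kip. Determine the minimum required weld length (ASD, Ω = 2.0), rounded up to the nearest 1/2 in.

L = 14.5 in

Throat t_e = 0.707 × 0.4375 = 0.3093 in.
r_n/Ω = (0.6 × 90 × 0.3093) / 2.0 = 8.351 kip/in.
L_req = P / (r_n/Ω) = 119 / 8.351 = 14.25 in total.
Round up → use L = 14.5 in.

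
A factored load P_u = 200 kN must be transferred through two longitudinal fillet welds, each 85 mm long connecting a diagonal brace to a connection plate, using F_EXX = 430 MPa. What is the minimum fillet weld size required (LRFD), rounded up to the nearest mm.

Total weld length L = 170 mm.
Required throat t_e = P_u / (φ × 0.6 F_EXX × L) = 200 / (0.75 × 0.6 × 430 × 170 × 10⁻³) = 6.08 mm.
Required leg w = t_e / 0.707 = 8.6 mm → use 9 mm.

w = 9 mm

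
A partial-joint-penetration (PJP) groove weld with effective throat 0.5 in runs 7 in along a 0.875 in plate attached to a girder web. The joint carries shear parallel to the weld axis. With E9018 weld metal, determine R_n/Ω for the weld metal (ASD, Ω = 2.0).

R_n/Ω ≈ 94.5 kip

E90XX → F_EXX = 90 ksi.
Effective throat (given) t_e = 0.5 in.
A_we = 0.5 × 7 = 3.5 in².
F_nw = 0.6 F_EXX = 54 ksi.
R_n/Ω = (54 × 3.5) / 2.0 = 94.5 kip.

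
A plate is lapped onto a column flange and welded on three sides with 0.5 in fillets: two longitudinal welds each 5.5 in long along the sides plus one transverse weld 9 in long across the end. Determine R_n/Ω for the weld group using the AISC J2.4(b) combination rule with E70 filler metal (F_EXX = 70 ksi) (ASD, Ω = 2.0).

R_n/Ω ≈ 170 kips

t_e = 0.707 × 0.5 = 0.3535 in.
R_nwl = 0.6 × 70 × 0.3535 × 11 = 163.3 kips (longitudinal, 2 welds).
R_nwt = 0.6 × 70 × 0.3535 × 9 = 133.6 kips (transverse, base value).
(i) R_nwl + R_nwt = 296.9 kips; (ii) 0.85 R_nwl + 1.5 R_nwt = 339.3 kips.
R_n = max = 339.3 kips [governs: (ii)]; R_n/Ω = 169.6 kips.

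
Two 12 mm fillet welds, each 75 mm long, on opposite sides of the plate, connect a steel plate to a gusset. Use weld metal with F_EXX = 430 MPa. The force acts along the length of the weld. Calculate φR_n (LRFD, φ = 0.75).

φR_n ≈ 246 kN

Effective throat t_e = 0.707 × 12 = 8.484 mm.
Total length L = 150 mm; A_we = 8.484 × 150 = 1273 mm².
F_nw = 0.6 F_EXX = 0.6 × 430 = 258 MPa.
φR_n = 0.75 × 258 × 1273 × 10⁻³ = 246.2 kN.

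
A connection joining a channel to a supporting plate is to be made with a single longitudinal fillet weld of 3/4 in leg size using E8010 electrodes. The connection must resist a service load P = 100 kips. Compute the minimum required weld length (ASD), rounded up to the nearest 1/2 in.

E80XX → F_EXX = 80 ksi.
Throat t_e = 0.707 × 0.75 = 0.5302 in.
r_n/Ω = (0.6 × 80 × 0.5302) / 2.0 = 12.73 kip/in.
L_req = P / (r_n/Ω) = 100 / 12.73 = 7.858 in total.
Round up → use L = 8 in.

L = 8 in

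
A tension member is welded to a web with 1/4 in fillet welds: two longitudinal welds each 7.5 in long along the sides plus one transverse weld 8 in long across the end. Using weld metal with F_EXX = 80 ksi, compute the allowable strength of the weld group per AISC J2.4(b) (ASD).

t_e = 0.707 × 0.25 = 0.1767 in.
R_nwl = 0.6 × 80 × 0.1767 × 15 = 127.3 kips (longitudinal, 2 welds).
R_nwt = 0.6 × 80 × 0.1767 × 8 = 67.87 kips (transverse, base value).
(i) R_nwl + R_nwt = 195.1 kips; (ii) 0.85 R_nwl + 1.5 R_nwt = 210 kips.
R_n = max = 210 kips [governs: (ii)]; R_n/Ω = 105 kips.

R_n/Ω ≈ 105 kips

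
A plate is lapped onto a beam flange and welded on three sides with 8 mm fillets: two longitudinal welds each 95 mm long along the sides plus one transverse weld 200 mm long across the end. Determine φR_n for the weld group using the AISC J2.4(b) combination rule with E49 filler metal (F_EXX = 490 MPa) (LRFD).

φR_n ≈ 576 kN

t_e = 0.707 × 8 = 5.656 mm.
R_nwl = 0.6 × 490 × 5.656 × 190 × 10⁻³ = 315.9 kN (longitudinal, 2 welds).
R_nwt = 0.6 × 490 × 5.656 × 200 × 10⁻³ = 332.6 kN (transverse, base value).
(i) R_nwl + R_nwt = 648.5 kN; (ii) 0.85 R_nwl + 1.5 R_nwt = 767.4 kN.
R_n = max = 767.4 kN [governs: (ii)]; φR_n = 575.6 kN.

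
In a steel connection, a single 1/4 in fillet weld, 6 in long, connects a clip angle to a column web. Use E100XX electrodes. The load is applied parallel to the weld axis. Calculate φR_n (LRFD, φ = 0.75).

φR_n ≈ 47.7 kip

E100XX → F_EXX = 100 ksi.
Effective throat t_e = 0.707 × 0.25 = 0.1767 in.
Total length L = 6 in; A_we = 0.1767 × 6 = 1.06 in².
F_nw = 0.6 F_EXX = 0.6 × 100 = 60 ksi.
φR_n = 0.75 × 60 × 1.06 = 47.72 kip.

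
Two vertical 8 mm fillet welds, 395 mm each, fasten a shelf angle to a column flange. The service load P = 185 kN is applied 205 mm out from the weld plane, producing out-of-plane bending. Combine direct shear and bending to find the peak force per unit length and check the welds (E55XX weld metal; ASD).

f_max ≈ 766 N/mm; adequate

E55XX → F_EXX = 550 MPa.
L_w = 2 × 395 = 790 mm; section modulus (unit throat) S = 2 × L²/6 = 52010 mm².
Direct shear f_v = P/L_w = 185×10³/790 = 234.2 N/mm.
Moment M = P × e = 185×10³ × 205 = 37925000 N·mm; bending f_b = M/S = 729.2 N/mm.
f_max = √(f_v² + f_b²) = √(234.2² + 729.2²) = 765.9 N/mm.
r_n/Ω = (1/2.0) × 0.6 × 550 × (0.707 × 8) = 933.2 N/mm → adequate.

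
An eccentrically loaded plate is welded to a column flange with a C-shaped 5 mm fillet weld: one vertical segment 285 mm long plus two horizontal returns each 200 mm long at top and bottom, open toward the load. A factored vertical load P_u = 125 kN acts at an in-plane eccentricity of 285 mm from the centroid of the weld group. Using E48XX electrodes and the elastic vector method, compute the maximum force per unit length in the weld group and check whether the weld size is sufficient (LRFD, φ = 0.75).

E48XX → F_EXX = 480 MPa.
Total weld length L_w = 685 mm. Treat welds as unit-width lines.
Centroid: x̄ = 2×200×100 / 685 = 58.39 mm from the vertical weld.
Polar moment about centroid: J = I_x + I_y = [285³/12 + 2×200×142.5²] + [285×58.39² + 2(200³/12 + 200×41.61²)] = 13050000 mm³.
Direct shear f_v = P/L_w = 125×10³ / 685 = 182.5 N/mm (vertical).
Torsion M = P·e = 125×10³ × 285 = 35625000 N·mm.
Critical point at (x, y) = (141.6, 142.5) from centroid. f_tx = M·y/J = 389 N/mm; f_ty = M·x/J = 386.6 N/mm.
Resultant f_max = √[f_tx² + (f_v + f_ty)²] = √[389² + (182.5 + 386.6)²] = 689.3 N/mm.
Capacity per unit length: φr_n = 0.75 × 0.6 × 480 × (0.707 × 5) = 763.6 N/mm.
689.3 ≤ 763.6 → adequate.

f_max ≈ 689 N/mm; adequate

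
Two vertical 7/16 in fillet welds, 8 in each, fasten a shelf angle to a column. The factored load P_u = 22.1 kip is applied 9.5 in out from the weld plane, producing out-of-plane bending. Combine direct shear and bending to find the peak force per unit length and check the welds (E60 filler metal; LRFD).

E60XX → F_EXX = 60 ksi.
L_w = 2 × 8 = 16 in; section modulus (unit throat) S = 2 × L²/6 = 21.33 in².
Direct shear f_v = P/L_w = 22.1/16 = 1.381 kip/in.
Moment M = P × e = 22.1 × 9.5 = 209.95 kip·in; bending f_b = M/S = 9.841 kip/in.
f_max = √(f_v² + f_b²) = √(1.381² + 9.841²) = 9.938 kip/in.
φr_n = 0.75 × 0.6 × 60 × (0.707 × 0.4375) = 8.351 kip/in → NOT adequate.

f_max ≈ 9.94 kip/in; NOT adequate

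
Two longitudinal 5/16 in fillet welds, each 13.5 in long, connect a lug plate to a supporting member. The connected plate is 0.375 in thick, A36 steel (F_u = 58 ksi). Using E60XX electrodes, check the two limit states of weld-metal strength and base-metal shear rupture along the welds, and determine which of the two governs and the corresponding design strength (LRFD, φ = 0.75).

φR_n ≈ 161 kip (weld metal governs)

E60XX → F_EXX = 60 ksi.
t_e = 0.707 × 0.3125 = 0.2209 in; L = 27 in.
Weld metal: φR_n = 0.75 × 0.6 × 60 × 0.2209 × 27 = 161.1 kip.
Base metal (shear rupture): φR_n = 0.75 × 0.6 × 58 × 0.375 × 27 = 264.3 kip.
Governing: weld metal.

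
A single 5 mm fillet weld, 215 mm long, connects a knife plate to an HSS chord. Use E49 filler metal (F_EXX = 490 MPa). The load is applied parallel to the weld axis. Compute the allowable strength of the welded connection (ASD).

R_n/Ω ≈ 112 kN

Effective throat t_e = 0.707 × 5 = 3.535 mm.
Total length L = 215 mm; A_we = 3.535 × 215 = 760 mm².
F_nw = 0.6 F_EXX = 0.6 × 490 = 294 MPa.
R_n = 294 × 760 × 10⁻³ = 223.4 kN; R_n/Ω = 223.4/2.0 = 111.7 kN.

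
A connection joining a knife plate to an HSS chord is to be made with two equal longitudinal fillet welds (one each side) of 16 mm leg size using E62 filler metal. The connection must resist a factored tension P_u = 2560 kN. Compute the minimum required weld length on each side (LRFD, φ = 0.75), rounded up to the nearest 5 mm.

E62XX → F_EXX = 620 MPa.
Throat t_e = 0.707 × 16 = 11.31 mm.
φr_n = 0.75 × 0.6 × 620 × 11.31 × 10⁻³ = 3.156 kN/mm.
L_req = P_u / φr_n = 2560 / 3.156 = 811.1 mm total.
Per side: 811.1 / 2 = 405.6 mm.
Round up → use L = 410 mm on each side.

L = 410 mm on each side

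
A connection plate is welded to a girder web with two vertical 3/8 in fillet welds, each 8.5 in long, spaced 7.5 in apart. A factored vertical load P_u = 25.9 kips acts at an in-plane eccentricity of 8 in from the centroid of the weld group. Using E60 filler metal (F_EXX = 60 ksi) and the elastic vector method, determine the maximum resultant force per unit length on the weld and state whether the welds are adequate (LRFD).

f_max ≈ 4.59 kip/in; adequate

Total weld length L_w = 17 in. Treat welds as unit-width lines.
Polar moment about centroid: J = 2[d³/12 + d(b/2)²] = 2[8.5³/12 + 8.5×3.75²] = 341.4 in³.
Direct shear f_v = P/L_w = 25.9 / 17 = 1.524 kip/in (vertical).
Torsion M = P·e = 25.9 × 8 = 207.2 kip·in.
Critical point at (x, y) = (3.75, 4.25) from centroid. f_tx = M·y/J = 2.579 kip/in; f_ty = M·x/J = 2.276 kip/in.
Resultant f_max = √[f_tx² + (f_v + f_ty)²] = √[2.579² + (1.524 + 2.276)²] = 4.592 kip/in.
Capacity per unit length: φr_n = 0.75 × 0.6 × 60 × (0.707 × 0.375) = 7.158 kip/in.
4.592 ≤ 7.158 → adequate.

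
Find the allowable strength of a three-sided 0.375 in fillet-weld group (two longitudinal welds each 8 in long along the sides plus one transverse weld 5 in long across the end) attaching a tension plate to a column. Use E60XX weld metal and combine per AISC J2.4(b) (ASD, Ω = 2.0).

R_n/Ω ≈ 101 kip

E60XX → F_EXX = 60 ksi.
t_e = 0.707 × 0.375 = 0.2651 in.
R_nwl = 0.6 × 60 × 0.2651 × 16 = 152.7 kip (longitudinal, 2 welds).
R_nwt = 0.6 × 60 × 0.2651 × 5 = 47.72 kip (transverse, base value).
(i) R_nwl + R_nwt = 200.4 kip; (ii) 0.85 R_nwl + 1.5 R_nwt = 201.4 kip.
R_n = max = 201.4 kip [governs: (ii)]; R_n/Ω = 100.7 kip.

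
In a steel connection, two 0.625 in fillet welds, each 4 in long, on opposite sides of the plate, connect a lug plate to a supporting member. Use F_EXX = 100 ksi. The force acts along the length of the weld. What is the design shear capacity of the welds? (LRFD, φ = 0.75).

φR_n ≈ 159 kip

Effective throat t_e = 0.707 × 0.625 = 0.4419 in.
Total length L = 8 in; A_we = 0.4419 × 8 = 3.535 in².
F_nw = 0.6 F_EXX = 0.6 × 100 = 60 ksi.
φR_n = 0.75 × 60 × 3.535 = 159.1 kip.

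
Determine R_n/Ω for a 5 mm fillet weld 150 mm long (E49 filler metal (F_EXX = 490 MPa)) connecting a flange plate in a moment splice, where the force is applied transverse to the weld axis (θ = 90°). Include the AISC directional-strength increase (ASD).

R_n/Ω ≈ 117 kN

t_e = 0.707 × 5 = 3.535 mm; A_we = 3.535 × 150 = 530.2 mm².
Directional factor: 1.0 + 0.5 sin^1.5(90°) = 1.5.
F_nw = 0.6 × 490 × 1.5 = 441 MPa.
R_n/Ω = (441 × 530.2) / 2.0 × 10⁻³ = 116.9 kN.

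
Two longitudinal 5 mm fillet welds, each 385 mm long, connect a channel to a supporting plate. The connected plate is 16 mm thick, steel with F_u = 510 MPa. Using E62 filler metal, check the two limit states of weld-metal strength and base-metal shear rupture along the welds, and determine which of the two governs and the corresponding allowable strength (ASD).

R_n/Ω ≈ 506 kN (weld metal governs)

E62XX → F_EXX = 620 MPa.
t_e = 0.707 × 5 = 3.535 mm; L = 770 mm.
Weld metal: R_n/Ω = (1/2.0) × 0.6 × 620 × 3.535 × 770 × 10⁻³ = 506.3 kN.
Base metal (shear rupture): R_n/Ω = (1/2.0) × 0.6 × 510 × 16 × 770 × 10⁻³ = 1885 kN.
Governing: weld metal.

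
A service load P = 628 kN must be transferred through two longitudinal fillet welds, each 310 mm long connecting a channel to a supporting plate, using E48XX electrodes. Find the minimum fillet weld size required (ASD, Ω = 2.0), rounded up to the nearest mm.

w = 10 mm

E48XX → F_EXX = 480 MPa.
Total weld length L = 620 mm.
Required throat t_e = P × Ω / (0.6 F_EXX × L) = 628 × 2.0 / (0.6 × 480 × 620 × 10⁻³) = 7.034 mm.
Required leg w = t_e / 0.707 = 9.949 mm → use 10 mm.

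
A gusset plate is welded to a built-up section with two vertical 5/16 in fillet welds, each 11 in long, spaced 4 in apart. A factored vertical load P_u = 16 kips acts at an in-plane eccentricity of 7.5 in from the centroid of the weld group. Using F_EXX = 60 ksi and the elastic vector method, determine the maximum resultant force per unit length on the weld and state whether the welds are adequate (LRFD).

f_max ≈ 2.61 kip/in; adequate

Total weld length L_w = 22 in. Treat welds as unit-width lines.
Polar moment about centroid: J = 2[d³/12 + d(b/2)²] = 2[11³/12 + 11×2²] = 309.8 in³.
Direct shear f_v = P/L_w = 16 / 22 = 0.7273 kip/in (vertical).
Torsion M = P·e = 16 × 7.5 = 120 kip·in.
Critical point at (x, y) = (2, 5.5) from centroid. f_tx = M·y/J = 2.13 kip/in; f_ty = M·x/J = 0.7746 kip/in.
Resultant f_max = √[f_tx² + (f_v + f_ty)²] = √[2.13² + (0.7273 + 0.7746)²] = 2.606 kip/in.
Capacity per unit length: φr_n = 0.75 × 0.6 × 60 × (0.707 × 0.3125) = 5.965 kip/in.
2.606 ≤ 5.965 → adequate.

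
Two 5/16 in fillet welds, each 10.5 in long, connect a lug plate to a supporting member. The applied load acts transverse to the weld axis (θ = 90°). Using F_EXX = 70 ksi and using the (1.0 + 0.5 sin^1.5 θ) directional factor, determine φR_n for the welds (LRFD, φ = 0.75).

φR_n ≈ 219 kips

t_e = 0.707 × 0.3125 = 0.2209 in; A_we = 0.2209 × 21 = 4.64 in².
Directional factor: 1.0 + 0.5 sin^1.5(90°) = 1.5.
F_nw = 0.6 × 70 × 1.5 = 63 ksi.
φR_n = 0.75 × 63 × 4.64 = 219.2 kips.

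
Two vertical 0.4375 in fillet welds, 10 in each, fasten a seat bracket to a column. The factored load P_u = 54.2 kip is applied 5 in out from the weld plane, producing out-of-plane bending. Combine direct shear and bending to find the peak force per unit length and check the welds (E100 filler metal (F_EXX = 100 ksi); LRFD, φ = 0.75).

f_max ≈ 8.57 kip/in; adequate

L_w = 2 × 10 = 20 in; section modulus (unit throat) S = 2 × L²/6 = 33.33 in².
Direct shear f_v = P/L_w = 54.2/20 = 2.71 kip/in.
Moment M = P × e = 54.2 × 5 = 271 kip·in; bending f_b = M/S = 8.13 kip/in.
f_max = √(f_v² + f_b²) = √(2.71² + 8.13²) = 8.57 kip/in.
φr_n = 0.75 × 0.6 × 100 × (0.707 × 0.4375) = 13.92 kip/in → adequate.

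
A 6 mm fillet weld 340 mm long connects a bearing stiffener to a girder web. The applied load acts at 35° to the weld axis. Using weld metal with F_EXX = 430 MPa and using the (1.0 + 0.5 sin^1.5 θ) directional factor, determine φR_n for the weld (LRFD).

φR_n ≈ 340 kN

t_e = 0.707 × 6 = 4.242 mm; A_we = 4.242 × 340 = 1442 mm².
Directional factor: 1.0 + 0.5 sin^1.5(35°) = 1.217.
F_nw = 0.6 × 430 × 1.217 = 314 MPa.
φR_n = 0.75 × 314 × 1442 × 10⁻³ = 339.7 kN.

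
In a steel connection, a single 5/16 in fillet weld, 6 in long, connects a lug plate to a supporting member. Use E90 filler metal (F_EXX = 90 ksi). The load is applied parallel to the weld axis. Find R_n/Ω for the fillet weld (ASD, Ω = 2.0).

R_n/Ω ≈ 35.8 kips

Effective throat t_e = 0.707 × 0.3125 = 0.2209 in.
Total length L = 6 in; A_we = 0.2209 × 6 = 1.326 in².
F_nw = 0.6 F_EXX = 0.6 × 90 = 54 ksi.
R_n = 54 × 1.326 = 71.58 kips; R_n/Ω = 71.58/2.0 = 35.79 kips.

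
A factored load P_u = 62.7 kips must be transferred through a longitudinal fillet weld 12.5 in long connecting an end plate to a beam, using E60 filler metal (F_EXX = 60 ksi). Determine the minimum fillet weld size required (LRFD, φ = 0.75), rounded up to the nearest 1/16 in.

Total weld length L = 12.5 in.
Required throat t_e = P_u / (φ × 0.6 F_EXX × L) = 62.7 / (0.75 × 0.6 × 60 × 12.5) = 0.1858 in.
Required leg w = t_e / 0.707 = 0.2628 in → use 5/16 in.

w = 5/16 in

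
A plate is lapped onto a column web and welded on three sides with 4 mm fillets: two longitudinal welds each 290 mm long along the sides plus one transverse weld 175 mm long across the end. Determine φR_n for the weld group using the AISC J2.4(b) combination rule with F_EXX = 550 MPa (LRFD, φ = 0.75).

t_e = 0.707 × 4 = 2.828 mm.
R_nwl = 0.6 × 550 × 2.828 × 580 × 10⁻³ = 541.3 kN (longitudinal, 2 welds).
R_nwt = 0.6 × 550 × 2.828 × 175 × 10⁻³ = 163.3 kN (transverse, base value).
(i) R_nwl + R_nwt = 704.6 kN; (ii) 0.85 R_nwl + 1.5 R_nwt = 705.1 kN.
R_n = max = 705.1 kN [governs: (ii)]; φR_n = 528.8 kN.

φR_n ≈ 529 kN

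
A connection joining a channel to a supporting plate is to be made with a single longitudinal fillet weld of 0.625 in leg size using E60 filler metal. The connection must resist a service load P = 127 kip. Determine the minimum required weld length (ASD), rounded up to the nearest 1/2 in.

E60XX → F_EXX = 60 ksi.
Throat t_e = 0.707 × 0.625 = 0.4419 in.
r_n/Ω = (0.6 × 60 × 0.4419) / 2.0 = 7.954 kip/in.
L_req = P / (r_n/Ω) = 127 / 7.954 = 15.97 in total.
Round up → use L = 16 in.

L = 16 in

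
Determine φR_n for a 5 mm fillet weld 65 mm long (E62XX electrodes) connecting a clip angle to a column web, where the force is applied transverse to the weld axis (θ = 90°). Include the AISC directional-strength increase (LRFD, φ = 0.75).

φR_n ≈ 96.2 kN

E62XX → F_EXX = 620 MPa.
t_e = 0.707 × 5 = 3.535 mm; A_we = 3.535 × 65 = 229.8 mm².
Directional factor: 1.0 + 0.5 sin^1.5(90°) = 1.5.
F_nw = 0.6 × 620 × 1.5 = 558 MPa.
φR_n = 0.75 × 558 × 229.8 × 10⁻³ = 96.16 kN.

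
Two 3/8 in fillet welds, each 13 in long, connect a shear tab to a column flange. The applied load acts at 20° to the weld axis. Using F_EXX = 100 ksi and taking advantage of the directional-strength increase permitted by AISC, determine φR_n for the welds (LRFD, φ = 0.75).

φR_n ≈ 341 kip

t_e = 0.707 × 0.375 = 0.2651 in; A_we = 0.2651 × 26 = 6.893 in².
Directional factor: 1.0 + 0.5 sin^1.5(20°) = 1.1.
F_nw = 0.6 × 100 × 1.1 = 66 ksi.
φR_n = 0.75 × 66 × 6.893 = 341.2 kip.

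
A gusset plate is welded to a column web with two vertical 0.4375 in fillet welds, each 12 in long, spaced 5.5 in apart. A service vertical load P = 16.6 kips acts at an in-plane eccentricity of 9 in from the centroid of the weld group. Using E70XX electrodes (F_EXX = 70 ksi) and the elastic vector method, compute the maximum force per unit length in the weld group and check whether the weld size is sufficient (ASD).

Total weld length L_w = 24 in. Treat welds as unit-width lines.
Polar moment about centroid: J = 2[d³/12 + d(b/2)²] = 2[12³/12 + 12×2.75²] = 469.5 in³.
Direct shear f_v = P/L_w = 16.6 / 24 = 0.6917 kip/in (vertical).
Torsion M = P·e = 16.6 × 9 = 149.4 kip·in.
Critical point at (x, y) = (2.75, 6) from centroid. f_tx = M·y/J = 1.909 kip/in; f_ty = M·x/J = 0.8751 kip/in.
Resultant f_max = √[f_tx² + (f_v + f_ty)²] = √[1.909² + (0.6917 + 0.8751)²] = 2.47 kip/in.
Capacity per unit length: r_n/Ω = (1/2.0) × 0.6 × 70 × (0.707 × 0.4375) = 6.496 kip/in.
2.47 ≤ 6.496 → adequate.

f_max ≈ 2.47 kip/in; adequate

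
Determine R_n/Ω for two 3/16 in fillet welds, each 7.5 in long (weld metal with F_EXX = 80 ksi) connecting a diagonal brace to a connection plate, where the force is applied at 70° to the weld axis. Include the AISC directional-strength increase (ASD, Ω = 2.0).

R_n/Ω ≈ 69.5 kip

t_e = 0.707 × 0.1875 = 0.1326 in; A_we = 0.1326 × 15 = 1.988 in².
Directional factor: 1.0 + 0.5 sin^1.5(70°) = 1.455.
F_nw = 0.6 × 80 × 1.455 = 69.86 ksi.
R_n/Ω = (69.86 × 1.988) / 2.0 = 69.46 kip.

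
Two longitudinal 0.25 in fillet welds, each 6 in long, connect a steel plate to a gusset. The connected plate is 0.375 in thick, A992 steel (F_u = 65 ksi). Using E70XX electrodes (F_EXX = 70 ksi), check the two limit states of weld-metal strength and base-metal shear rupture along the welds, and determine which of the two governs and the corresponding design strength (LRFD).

φR_n ≈ 66.8 kip (weld metal governs)

t_e = 0.707 × 0.25 = 0.1767 in; L = 12 in.
Weld metal: φR_n = 0.75 × 0.6 × 70 × 0.1767 × 12 = 66.81 kip.
Base metal (shear rupture): φR_n = 0.75 × 0.6 × 65 × 0.375 × 12 = 131.6 kip.
Governing: weld metal.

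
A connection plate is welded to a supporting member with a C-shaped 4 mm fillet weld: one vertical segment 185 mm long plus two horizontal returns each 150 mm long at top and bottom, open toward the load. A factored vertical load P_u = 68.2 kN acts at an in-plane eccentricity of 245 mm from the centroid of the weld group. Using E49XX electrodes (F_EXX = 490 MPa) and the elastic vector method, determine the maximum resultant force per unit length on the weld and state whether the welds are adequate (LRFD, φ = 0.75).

Total weld length L_w = 485 mm. Treat welds as unit-width lines.
Centroid: x̄ = 2×150×75 / 485 = 46.39 mm from the vertical weld.
Polar moment about centroid: J = I_x + I_y = [185³/12 + 2×150×92.5²] + [185×46.39² + 2(150³/12 + 150×28.61²)] = 4301000 mm³.
Direct shear f_v = P/L_w = 68.2×10³ / 485 = 140.6 N/mm (vertical).
Torsion M = P·e = 68.2×10³ × 245 = 16709000 N·mm.
Critical point at (x, y) = (103.6, 92.5) from centroid. f_tx = M·y/J = 359.4 N/mm; f_ty = M·x/J = 402.5 N/mm.
Resultant f_max = √[f_tx² + (f_v + f_ty)²] = √[359.4² + (140.6 + 402.5)²] = 651.3 N/mm.
Capacity per unit length: φr_n = 0.75 × 0.6 × 490 × (0.707 × 4) = 623.6 N/mm.
651.3 > 623.6 → NOT adequate.

f_max ≈ 651 N/mm; NOT adequate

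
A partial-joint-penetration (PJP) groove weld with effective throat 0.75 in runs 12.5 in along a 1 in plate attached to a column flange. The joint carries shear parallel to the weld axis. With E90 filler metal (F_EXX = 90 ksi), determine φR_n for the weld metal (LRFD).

φR_n ≈ 380 kips

Effective throat (given) t_e = 0.75 in.
A_we = 0.75 × 12.5 = 9.375 in².
F_nw = 0.6 F_EXX = 54 ksi.
φR_n = 0.75 × 54 × 9.375 = 379.7 kips.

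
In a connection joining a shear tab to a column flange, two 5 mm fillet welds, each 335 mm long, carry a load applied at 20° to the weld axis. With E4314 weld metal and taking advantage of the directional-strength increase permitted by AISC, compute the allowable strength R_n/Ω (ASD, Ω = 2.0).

R_n/Ω ≈ 336 kN

E43XX → F_EXX = 430 MPa.
t_e = 0.707 × 5 = 3.535 mm; A_we = 3.535 × 670 = 2368 mm².
Directional factor: 1.0 + 0.5 sin^1.5(20°) = 1.1.
F_nw = 0.6 × 430 × 1.1 = 283.8 MPa.
R_n/Ω = (283.8 × 2368) / 2.0 × 10⁻³ = 336.1 kN.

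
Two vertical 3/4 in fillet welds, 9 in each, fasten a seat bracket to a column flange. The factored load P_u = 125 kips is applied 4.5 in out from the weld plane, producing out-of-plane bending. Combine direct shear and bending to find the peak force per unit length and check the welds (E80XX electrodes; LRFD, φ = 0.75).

E80XX → F_EXX = 80 ksi.
L_w = 2 × 9 = 18 in; section modulus (unit throat) S = 2 × L²/6 = 27 in².
Direct shear f_v = P/L_w = 125/18 = 6.944 kip/in.
Moment M = P × e = 125 × 4.5 = 562.5 kip·in; bending f_b = M/S = 20.83 kip/in.
f_max = √(f_v² + f_b²) = √(6.944² + 20.83²) = 21.96 kip/in.
φr_n = 0.75 × 0.6 × 80 × (0.707 × 0.75) = 19.09 kip/in → NOT adequate.

f_max ≈ 22 kip/in; NOT adequate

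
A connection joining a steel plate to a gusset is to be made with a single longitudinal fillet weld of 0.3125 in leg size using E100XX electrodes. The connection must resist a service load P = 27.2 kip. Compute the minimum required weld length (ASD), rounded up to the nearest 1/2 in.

L = 4.5 in

E100XX → F_EXX = 100 ksi.
Throat t_e = 0.707 × 0.3125 = 0.2209 in.
r_n/Ω = (0.6 × 100 × 0.2209) / 2.0 = 6.628 kip/in.
L_req = P / (r_n/Ω) = 27.2 / 6.628 = 4.104 in total.
Round up → use L = 4.5 in.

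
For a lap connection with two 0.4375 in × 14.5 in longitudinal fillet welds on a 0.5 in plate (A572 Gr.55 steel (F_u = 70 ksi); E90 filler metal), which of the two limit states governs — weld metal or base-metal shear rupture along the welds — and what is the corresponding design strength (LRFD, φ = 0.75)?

φR_n ≈ 363 kips (weld metal governs)

E90XX → F_EXX = 90 ksi.
t_e = 0.707 × 0.4375 = 0.3093 in; L = 29 in.
Weld metal: φR_n = 0.75 × 0.6 × 90 × 0.3093 × 29 = 363.3 kips.
Base metal (shear rupture): φR_n = 0.75 × 0.6 × 70 × 0.5 × 29 = 456.8 kips.
Governing: weld metal.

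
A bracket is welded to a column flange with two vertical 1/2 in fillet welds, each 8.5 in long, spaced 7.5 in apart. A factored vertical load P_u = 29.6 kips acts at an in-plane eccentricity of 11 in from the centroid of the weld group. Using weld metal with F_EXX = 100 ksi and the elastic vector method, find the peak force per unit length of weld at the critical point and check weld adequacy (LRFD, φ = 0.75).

f_max ≈ 6.69 kip/in; adequate

Total weld length L_w = 17 in. Treat welds as unit-width lines.
Polar moment about centroid: J = 2[d³/12 + d(b/2)²] = 2[8.5³/12 + 8.5×3.75²] = 341.4 in³.
Direct shear f_v = P/L_w = 29.6 / 17 = 1.741 kip/in (vertical).
Torsion M = P·e = 29.6 × 11 = 325.6 kip·in.
Critical point at (x, y) = (3.75, 4.25) from centroid. f_tx = M·y/J = 4.053 kip/in; f_ty = M·x/J = 3.576 kip/in.
Resultant f_max = √[f_tx² + (f_v + f_ty)²] = √[4.053² + (1.741 + 3.576)²] = 6.686 kip/in.
Capacity per unit length: φr_n = 0.75 × 0.6 × 100 × (0.707 × 0.5) = 15.91 kip/in.
6.686 ≤ 15.91 → adequate.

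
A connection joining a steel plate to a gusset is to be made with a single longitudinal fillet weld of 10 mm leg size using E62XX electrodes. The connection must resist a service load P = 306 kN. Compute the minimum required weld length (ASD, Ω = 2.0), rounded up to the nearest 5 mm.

L = 235 mm

E62XX → F_EXX = 620 MPa.
Throat t_e = 0.707 × 10 = 7.07 mm.
r_n/Ω = (0.6 × 620 × 7.07) / 2.0 = 1315 N/mm = 1.315 kN/mm.
L_req = P / (r_n/Ω) = 306 / 1.315 = 232.7 mm total.
Round up → use L = 235 mm.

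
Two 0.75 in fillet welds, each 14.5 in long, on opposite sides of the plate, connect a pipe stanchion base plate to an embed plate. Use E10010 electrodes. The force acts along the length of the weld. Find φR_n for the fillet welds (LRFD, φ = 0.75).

E100XX → F_EXX = 100 ksi.
Effective throat t_e = 0.707 × 0.75 = 0.5302 in.
Total length L = 29 in; A_we = 0.5302 × 29 = 15.38 in².
F_nw = 0.6 F_EXX = 0.6 × 100 = 60 ksi.
φR_n = 0.75 × 60 × 15.38 = 692 kip.

φR_n ≈ 692 kip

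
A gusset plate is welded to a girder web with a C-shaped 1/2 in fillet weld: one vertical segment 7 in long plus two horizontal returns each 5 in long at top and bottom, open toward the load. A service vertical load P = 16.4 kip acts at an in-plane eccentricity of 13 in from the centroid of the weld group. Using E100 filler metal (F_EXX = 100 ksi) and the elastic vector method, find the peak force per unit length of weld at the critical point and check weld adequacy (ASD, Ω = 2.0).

Total weld length L_w = 17 in. Treat welds as unit-width lines.
Centroid: x̄ = 2×5×2.5 / 17 = 1.471 in from the vertical weld.
Polar moment about centroid: J = I_x + I_y = [7³/12 + 2×5×3.5²] + [7×1.471² + 2(5³/12 + 5×1.029²)] = 197.7 in³.
Direct shear f_v = P/L_w = 16.4 / 17 = 0.9647 kip/in (vertical).
Torsion M = P·e = 16.4 × 13 = 213.2 kip·in.
Critical point at (x, y) = (3.529, 3.5) from centroid. f_tx = M·y/J = 3.775 kip/in; f_ty = M·x/J = 3.807 kip/in.
Resultant f_max = √[f_tx² + (f_v + f_ty)²] = √[3.775² + (0.9647 + 3.807)²] = 6.085 kip/in.
Capacity per unit length: r_n/Ω = (1/2.0) × 0.6 × 100 × (0.707 × 0.5) = 10.6 kip/in.
6.085 ≤ 10.6 → adequate.

f_max ≈ 6.08 kip/in; adequate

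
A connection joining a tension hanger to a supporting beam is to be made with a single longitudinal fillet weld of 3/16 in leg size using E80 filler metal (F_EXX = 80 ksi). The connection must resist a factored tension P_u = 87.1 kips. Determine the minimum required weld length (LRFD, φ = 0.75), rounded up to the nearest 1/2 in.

Throat t_e = 0.707 × 0.1875 = 0.1326 in.
φr_n = 0.75 × 0.6 × 80 × 0.1326 = 4.772 kips/in.
L_req = P_u / φr_n = 87.1 / 4.772 = 18.25 in total.
Round up → use L = 18.5 in.

L = 18.5 in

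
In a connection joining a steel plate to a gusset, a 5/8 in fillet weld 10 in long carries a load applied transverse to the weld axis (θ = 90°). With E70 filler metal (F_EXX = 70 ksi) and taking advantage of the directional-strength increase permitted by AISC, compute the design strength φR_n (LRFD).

t_e = 0.707 × 0.625 = 0.4419 in; A_we = 0.4419 × 10 = 4.419 in².
Directional factor: 1.0 + 0.5 sin^1.5(90°) = 1.5.
F_nw = 0.6 × 70 × 1.5 = 63 ksi.
φR_n = 0.75 × 63 × 4.419 = 208.8 kips.

φR_n ≈ 209 kips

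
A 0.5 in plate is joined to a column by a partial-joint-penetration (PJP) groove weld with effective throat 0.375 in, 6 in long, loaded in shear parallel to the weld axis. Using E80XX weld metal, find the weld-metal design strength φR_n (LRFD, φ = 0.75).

E80XX → F_EXX = 80 ksi.
Effective throat (given) t_e = 0.375 in.
A_we = 0.375 × 6 = 2.25 in².
F_nw = 0.6 F_EXX = 48 ksi.
φR_n = 0.75 × 48 × 2.25 = 81 kip.

φR_n ≈ 81 kip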